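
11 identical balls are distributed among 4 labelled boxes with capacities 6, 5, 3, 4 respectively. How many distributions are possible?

By stars and bars, unrestricted non-negative solutions to x_1+…+x_4 = 11 number C(11+3,3) = 364.
Subtract solutions that violate a single cap (substitute x_i' = x_i − (cap_i+1)): x_1 ≥ 7 gives C(7,3) = 35; x_2 ≥ 6 gives C(8,3) = 56; x_3 ≥ 4 gives C(10,3) = 120; x_4 ≥ 5 gives C(9,3) = 84. Together 295.
Add back pairs where two caps are both exceeded: 0 + 1 + 0 + 4 + 1 + 10 = 16.
By inclusion–exclusion the count is 364 − 295 + 16 = 85.

85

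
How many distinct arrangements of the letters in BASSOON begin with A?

180

With the first slot taken by A, it remains to arrange the other 6 letters (BSSOON).
Those 6 letters have O appearing twice and S appearing twice, giving (6)!/(2!·2!) = 180.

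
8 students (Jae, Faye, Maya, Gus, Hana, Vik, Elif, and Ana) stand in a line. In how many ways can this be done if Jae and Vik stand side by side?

Place the 6 others and the Jae-Vik pair as 7 objects in a line; the pair has 2 internal arrangements.
That gives 2 × 7! = 2 × 5040 = 10080.

10080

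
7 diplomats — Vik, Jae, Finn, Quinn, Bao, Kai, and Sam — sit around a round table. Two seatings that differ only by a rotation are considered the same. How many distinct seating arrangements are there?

720

Around a circle, 7 distinct people have 7!/7 = (6)! = 720 rotationally distinct seatings.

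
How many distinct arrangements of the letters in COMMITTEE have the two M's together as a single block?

Treat the 2 copies of M as a single block. The multiset to arrange is then {MM, C, E, E, I, O, T, T}, 8 items in all.
That gives (8)!/(2!·2!) = 10080 arrangements.

10080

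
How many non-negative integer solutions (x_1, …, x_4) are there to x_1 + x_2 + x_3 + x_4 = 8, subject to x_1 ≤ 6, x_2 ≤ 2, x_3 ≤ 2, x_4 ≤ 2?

By stars and bars, unrestricted non-negative solutions to x_1+…+x_4 = 8 number C(8+3,3) = 165.
Subtract solutions that violate a single cap (substitute x_i' = x_i − (cap_i+1)): x_1 ≥ 7 gives C(4,3) = 4; x_2 ≥ 3 gives C(8,3) = 56; x_3 ≥ 3 gives C(8,3) = 56; x_4 ≥ 3 gives C(8,3) = 56. Together 172.
Add back pairs where two caps are both exceeded: 0 + 0 + 0 + 10 + 10 + 10 = 30.
By inclusion–exclusion the count is 165 − 172 + 30 = 23.

23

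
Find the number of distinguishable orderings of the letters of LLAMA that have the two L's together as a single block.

Treat the 2 copies of L as a single block. The multiset to arrange is then {LL, A, A, M}, 4 items in all.
That gives (4)!/(2!) = 12 arrangements.

12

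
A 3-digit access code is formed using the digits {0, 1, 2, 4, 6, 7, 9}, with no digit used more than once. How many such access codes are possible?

With no repetition, fill the 3 digits in order: 7 choices, then 6, down to 5.
That product is 7 × 6 × 5 = 210.

210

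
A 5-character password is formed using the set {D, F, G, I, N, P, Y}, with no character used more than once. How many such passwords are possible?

2520

Choose and order 5 of the 7 symbols: the first character has 7 options, the next 6, and so on down to 3.
That product is 7 × 6 × 5 × 4 × 3 = 2520.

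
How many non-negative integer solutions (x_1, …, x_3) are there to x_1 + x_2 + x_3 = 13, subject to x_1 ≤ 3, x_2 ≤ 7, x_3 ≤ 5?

By stars and bars, unrestricted non-negative solutions to x_1+…+x_3 = 13 number C(13+2,2) = 105.
Subtract solutions that violate a single cap (substitute x_i' = x_i − (cap_i+1)): x_1 ≥ 4 gives C(11,2) = 55; x_2 ≥ 8 gives C(7,2) = 21; x_3 ≥ 6 gives C(9,2) = 36. Together 112.
Add back pairs where two caps are both exceeded: 3 + 10 + 0 = 13.
By inclusion–exclusion the count is 105 − 112 + 13 = 6.

6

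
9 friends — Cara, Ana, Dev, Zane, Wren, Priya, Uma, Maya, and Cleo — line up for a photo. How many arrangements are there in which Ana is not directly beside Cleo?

There are 9! = 362880 arrangements in all. If Ana and Cleo are adjacent, merging them into one block gives 2·(8)! = 80640 arrangements.
Complementary counting: 362880 − 80640 = 282240.

282240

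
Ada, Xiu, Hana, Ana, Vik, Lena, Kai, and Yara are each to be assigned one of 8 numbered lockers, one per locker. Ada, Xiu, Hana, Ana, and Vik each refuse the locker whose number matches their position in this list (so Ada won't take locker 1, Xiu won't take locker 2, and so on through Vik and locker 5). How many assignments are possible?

21234

Let Aᵢ (for 1 ≤ i ≤ 5) be the placements that put person i in their forbidden locker. Any j of these fix j positions, leaving (8−j)! ways to fill the rest, and there are C(5,j) ways to pick which j.
By inclusion–exclusion, the number of valid placements is Σ_{j=0}^{5} (−1)^j C(5,j)·(8−j)!.
Computing: 40320 − 25200 + 7200 − 1200 + 120 − 6 = 21234.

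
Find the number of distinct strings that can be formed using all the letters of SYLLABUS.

10080

The 8 letters of SYLLABUS have repeats: L appearing twice and S appearing twice.
The number of distinct arrangements is 8!/(2!·2!) = 40320/4 = 10080.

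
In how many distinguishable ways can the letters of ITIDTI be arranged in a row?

60

Letter multiplicities in ITIDTI: D×1, I×3, T×2.
The number of distinct arrangements is 6!/(3!·2!) = 720/12 = 60.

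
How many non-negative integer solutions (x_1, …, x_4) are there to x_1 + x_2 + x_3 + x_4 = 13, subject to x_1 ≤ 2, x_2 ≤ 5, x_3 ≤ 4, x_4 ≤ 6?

31

Without the upper bounds there are C(16,3) = 560 ways to split 13 among 4 variables.
Subtract solutions that violate a single cap (substitute x_i' = x_i − (cap_i+1)): x_1 ≥ 3 gives C(13,3) = 286; x_2 ≥ 6 gives C(10,3) = 120; x_3 ≥ 5 gives C(11,3) = 165; x_4 ≥ 7 gives C(9,3) = 84. Together 655.
Add back pairs where two caps are both exceeded: 35 + 56 + 20 + 10 + 1 + 4 = 126.
By inclusion–exclusion the count is 560 − 655 + 126 = 31.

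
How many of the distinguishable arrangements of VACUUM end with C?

Fix C in the last position and arrange the remaining 5 letters.
Those 5 letters have U appearing twice, giving (5)!/(2!) = 60.

60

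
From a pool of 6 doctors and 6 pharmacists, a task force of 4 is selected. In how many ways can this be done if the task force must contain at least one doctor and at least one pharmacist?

465

With no constraint there are C(12,4) = 495 possible selections.
Selections missing a whole group: no doctors → C(6,4) = 15; no pharmacists → C(6,4) = 15.
Both groups omitted at once is impossible, so 495 − 30 = 465.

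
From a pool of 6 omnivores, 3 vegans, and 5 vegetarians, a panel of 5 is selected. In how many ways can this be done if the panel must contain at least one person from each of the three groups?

1365

With no constraint there are C(14,5) = 2002 possible selections.
Subtract selections that omit an entire group: no omnivores → C(8,5) = 56; no vegans → C(11,5) = 462; no vegetarians → C(9,5) = 126.
Add back selections omitting two groups (i.e. drawn from a single group): C(6,5) + C(3,5) + C(5,5) = 7.
By inclusion–exclusion: 2002 − 644 + 7 = 1365.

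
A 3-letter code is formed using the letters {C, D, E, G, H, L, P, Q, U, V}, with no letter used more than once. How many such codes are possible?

720

Choose and order 3 of the 10 symbols: the first letter has 10 options, the next 9, then 8.
That product is 10 × 9 × 8 = 720.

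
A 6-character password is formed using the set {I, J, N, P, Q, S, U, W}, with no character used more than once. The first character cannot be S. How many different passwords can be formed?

17640

The first character has 8−1 = 7 choices (anything except S).
The remaining 5 characters are filled from the other 7 symbols without repetition: 7 × 6 × 5 × 4 × 3 = 2520.
Total: 7 × 2520 = 17640.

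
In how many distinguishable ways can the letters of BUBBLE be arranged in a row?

Letter multiplicities in BUBBLE: B×3, E×1, L×1, U×1.
Dividing 6! = 720 by 3! = 6 for the repeated letters gives 120.

120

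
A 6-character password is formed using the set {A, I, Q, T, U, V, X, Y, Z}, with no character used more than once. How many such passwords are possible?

60480

This is a permutation of 6 out of 9: P(9,6) = 9!/3!.
That product is 9 × 8 × 7 × 6 × 5 × 4 = 60480.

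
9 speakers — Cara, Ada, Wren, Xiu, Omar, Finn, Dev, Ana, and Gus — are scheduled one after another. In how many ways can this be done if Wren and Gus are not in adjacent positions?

There are 9! = 362880 arrangements in all. If Wren and Gus are adjacent, merging them into one block gives 2·(8)! = 80640 arrangements.
Complementary counting: 362880 − 80640 = 282240.

282240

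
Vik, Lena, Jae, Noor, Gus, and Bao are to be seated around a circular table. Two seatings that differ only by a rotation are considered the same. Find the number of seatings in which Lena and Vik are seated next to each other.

Treat {Lena, Vik} as one unit (2 internal orders) and seat the resulting 5 units around the table: (4)! circular arrangements.
So 2 × (4)! = 2 × 24 = 48.

48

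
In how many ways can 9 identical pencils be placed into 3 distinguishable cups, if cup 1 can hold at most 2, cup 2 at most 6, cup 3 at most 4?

9

Without the upper bounds there are C(11,2) = 55 ways to split 9 among 3 cups.
Subtract solutions that violate a single cap (substitute x_i' = x_i − (cap_i+1)): x_1 ≥ 3 gives C(8,2) = 28; x_2 ≥ 7 gives C(4,2) = 6; x_3 ≥ 5 gives C(6,2) = 15. Together 49.
Add back pairs where two caps are both exceeded: 0 + 3 + 0 = 3.
By inclusion–exclusion the count is 55 − 49 + 3 = 9.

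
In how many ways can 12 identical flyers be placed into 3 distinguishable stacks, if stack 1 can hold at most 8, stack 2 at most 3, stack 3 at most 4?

By stars and bars, unrestricted non-negative solutions to x_1+…+x_3 = 12 number C(12+2,2) = 91.
Subtract solutions that violate a single cap (substitute x_i' = x_i − (cap_i+1)): x_1 ≥ 9 gives C(5,2) = 10; x_2 ≥ 4 gives C(10,2) = 45; x_3 ≥ 5 gives C(9,2) = 36. Together 91.
Add back pairs where two caps are both exceeded: 0 + 0 + 10 = 10.
By inclusion–exclusion the count is 91 − 91 + 10 = 10.

10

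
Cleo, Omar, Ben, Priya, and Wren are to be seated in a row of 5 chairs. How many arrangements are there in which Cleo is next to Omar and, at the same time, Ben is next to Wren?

24

Treat {Cleo,Omar} as one block (2 orders) and {Ben,Wren} as another (2 orders).
That leaves 3 units to arrange: 2 × 2 × 3! = 4 × 6 = 24.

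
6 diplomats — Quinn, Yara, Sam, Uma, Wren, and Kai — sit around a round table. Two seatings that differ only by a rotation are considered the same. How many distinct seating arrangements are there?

Fix one person's seat to break rotational symmetry; the remaining 5 people can be arranged in (5)! = 120 ways.

120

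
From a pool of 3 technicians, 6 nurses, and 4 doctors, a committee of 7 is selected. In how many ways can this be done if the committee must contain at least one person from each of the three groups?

1559

With no constraint there are C(13,7) = 1716 possible selections.
Selections missing a whole group: no technicians → C(10,7) = 120; no nurses → C(7,7) = 1; no doctors → C(9,7) = 36.
Add back selections omitting two groups (i.e. drawn from a single group): C(3,7) + C(6,7) + C(4,7) = 0.
By inclusion–exclusion: 1716 − 157 + 0 = 1559.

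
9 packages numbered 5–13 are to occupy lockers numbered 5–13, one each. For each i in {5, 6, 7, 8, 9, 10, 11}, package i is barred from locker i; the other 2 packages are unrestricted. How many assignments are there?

165016

Let Aᵢ (for 5 ≤ i ≤ 11) be the placements that put package i in its forbidden locker. Any j of these fix j positions, leaving (9−j)! ways to fill the rest, and there are C(7,j) ways to pick which j.
By inclusion–exclusion, the number of valid placements is Σ_{j=0}^{7} (−1)^j C(7,j)·(9−j)!.
Computing: 362880 − 282240 + 105840 − 25200 + 4200 − 504 + 42 − 2 = 165016.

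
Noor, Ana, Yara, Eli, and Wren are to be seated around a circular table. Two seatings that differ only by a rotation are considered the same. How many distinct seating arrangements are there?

24

Seat Noor anywhere (absorbing the rotational symmetry), then permute the other 4: (4)! = 24.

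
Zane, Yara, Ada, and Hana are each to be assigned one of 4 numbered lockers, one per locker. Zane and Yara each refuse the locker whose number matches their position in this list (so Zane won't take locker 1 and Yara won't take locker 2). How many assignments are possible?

14

Let Aᵢ (for i ∈ {1, 2}) be the placements that put person i in their forbidden locker. Any j of these fix j positions, leaving (4−j)! ways to fill the rest, and there are C(2,j) ways to pick which j.
By inclusion–exclusion, the number of valid placements is Σ_{j=0}^{2} (−1)^j C(2,j)·(4−j)!.
Computing: 24 − 12 + 2 = 14.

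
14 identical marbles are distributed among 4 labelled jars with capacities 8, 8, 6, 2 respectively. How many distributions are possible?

139

Without the upper bounds there are C(17,3) = 680 ways to split 14 among 4 jars.
Subtract solutions that violate a single cap (substitute x_i' = x_i − (cap_i+1)): x_1 ≥ 9 gives C(8,3) = 56; x_2 ≥ 9 gives C(8,3) = 56; x_3 ≥ 7 gives C(10,3) = 120; x_4 ≥ 3 gives C(14,3) = 364. Together 596.
Add back pairs where two caps are both exceeded: 0 + 0 + 10 + 0 + 10 + 35 = 55.
By inclusion–exclusion the count is 680 − 596 + 55 = 139.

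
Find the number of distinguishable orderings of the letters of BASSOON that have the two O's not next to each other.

Total arrangements of BASSOON: 7!/(2!·2!) = 1260.
Arrangements with the O's together: treat OO as one letter, giving (6)!/(2!) = 360.
Hence 1260 − 360 = 900.

900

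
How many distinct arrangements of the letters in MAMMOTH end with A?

120

With the last slot taken by A, it remains to arrange the other 6 letters (MMMOTH).
Those 6 letters have M appearing 3 times, giving (6)!/(3!) = 120.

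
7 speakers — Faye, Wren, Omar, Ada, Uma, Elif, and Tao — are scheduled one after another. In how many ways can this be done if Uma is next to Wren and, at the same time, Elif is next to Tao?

480

Treat {Uma,Wren} as one block (2 orders) and {Elif,Tao} as another (2 orders).
That leaves 5 units to arrange: 2 × 2 × 5! = 4 × 120 = 480.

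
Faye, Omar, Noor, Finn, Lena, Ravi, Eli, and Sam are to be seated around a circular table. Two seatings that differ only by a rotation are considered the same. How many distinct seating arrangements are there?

Seat Faye anywhere (absorbing the rotational symmetry), then permute the other 7: (7)! = 5040.

5040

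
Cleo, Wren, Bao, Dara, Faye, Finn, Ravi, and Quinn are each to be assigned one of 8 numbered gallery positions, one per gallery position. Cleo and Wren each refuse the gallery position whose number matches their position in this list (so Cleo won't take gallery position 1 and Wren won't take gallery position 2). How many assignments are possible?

Let Aᵢ (for i ∈ {1, 2}) be the placements that put person i in their forbidden gallery position. Any j of these fix j positions, leaving (8−j)! ways to fill the rest, and there are C(2,j) ways to pick which j.
By inclusion–exclusion, the number of valid placements is Σ_{j=0}^{2} (−1)^j C(2,j)·(8−j)!.
Computing: 40320 − 10080 + 720 = 30960.

30960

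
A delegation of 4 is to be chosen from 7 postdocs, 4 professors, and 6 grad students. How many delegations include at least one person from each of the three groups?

1176

Unrestricted: C(17,4) = 2380 ways to pick any 4 of the 17.
Selections missing a whole group: no postdocs → C(10,4) = 210; no professors → C(13,4) = 715; no grad students → C(11,4) = 330.
Add back selections omitting two groups (i.e. drawn from a single group): C(7,4) + C(4,4) + C(6,4) = 51.
By inclusion–exclusion: 2380 − 1255 + 51 = 1176.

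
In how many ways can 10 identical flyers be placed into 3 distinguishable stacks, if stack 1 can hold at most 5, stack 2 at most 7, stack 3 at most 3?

18

Without the upper bounds there are C(12,2) = 66 ways to split 10 among 3 stacks.
Subtract solutions that violate a single cap (substitute x_i' = x_i − (cap_i+1)): x_1 ≥ 6 gives C(6,2) = 15; x_2 ≥ 8 gives C(4,2) = 6; x_3 ≥ 4 gives C(8,2) = 28. Together 49.
Add back pairs where two caps are both exceeded: 0 + 1 + 0 = 1.
By inclusion–exclusion the count is 66 − 49 + 1 = 18.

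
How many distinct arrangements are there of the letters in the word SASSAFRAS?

2520

Letter multiplicities in SASSAFRAS: A×3, F×1, R×1, S×4.
Dividing 9! = 362880 by 4!·3! = 144 for the repeated letters gives 2520.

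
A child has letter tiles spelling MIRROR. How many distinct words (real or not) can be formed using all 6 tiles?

120

Letter multiplicities in MIRROR: I×1, M×1, O×1, R×3.
The number of distinct arrangements is 6!/(3!) = 720/6 = 120.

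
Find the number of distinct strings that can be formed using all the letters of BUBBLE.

Letter multiplicities in BUBBLE: B×3, E×1, L×1, U×1.
The number of distinct arrangements is 6!/(3!) = 720/6 = 120.

120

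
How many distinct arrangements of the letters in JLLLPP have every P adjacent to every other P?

20

Treat the 2 copies of P as a single block. The multiset to arrange is then {PP, J, L, L, L}, 5 items in all.
That gives (5)!/(3!) = 20 arrangements.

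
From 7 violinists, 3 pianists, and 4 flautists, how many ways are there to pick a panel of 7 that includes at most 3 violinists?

1716

Split by how many violinists are chosen (0 through 3).
Sum: C(7,0)·C(7,7) + C(7,1)·C(7,6) + C(7,2)·C(7,5) + C(7,3)·C(7,4) = 1 + 49 + 441 + 1225 = 1716.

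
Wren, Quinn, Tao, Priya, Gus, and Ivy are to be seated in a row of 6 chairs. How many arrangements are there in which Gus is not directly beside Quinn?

There are 6! = 720 arrangements in all. If Gus and Quinn are adjacent, merging them into one block gives 2·(5)! = 240 arrangements.
Complementary counting: 720 − 240 = 480.

480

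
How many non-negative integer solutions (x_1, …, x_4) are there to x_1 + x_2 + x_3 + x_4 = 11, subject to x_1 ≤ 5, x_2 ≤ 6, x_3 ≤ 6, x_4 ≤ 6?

Without the upper bounds there are C(14,3) = 364 ways to split 11 among 4 variables.
Subtract solutions that violate a single cap (substitute x_i' = x_i − (cap_i+1)): x_1 ≥ 6 gives C(8,3) = 56; x_2 ≥ 7 gives C(7,3) = 35; x_3 ≥ 7 gives C(7,3) = 35; x_4 ≥ 7 gives C(7,3) = 35. Together 161.
No two caps can be exceeded simultaneously, so the pair terms are all 0.
By inclusion–exclusion the count is 364 − 161 + 0 = 203.

203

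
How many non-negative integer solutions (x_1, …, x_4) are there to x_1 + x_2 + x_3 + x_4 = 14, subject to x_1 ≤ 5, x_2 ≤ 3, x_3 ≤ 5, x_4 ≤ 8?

Ignoring the caps, the number of non-negative solutions to x_1+…+x_4 = 14 is C(17,3) = 680.
Subtract solutions that violate a single cap (substitute x_i' = x_i − (cap_i+1)): x_1 ≥ 6 gives C(11,3) = 165; x_2 ≥ 4 gives C(13,3) = 286; x_3 ≥ 6 gives C(11,3) = 165; x_4 ≥ 9 gives C(8,3) = 56. Together 672.
Add back pairs where two caps are both exceeded: 35 + 10 + 0 + 35 + 4 + 0 = 84.
By inclusion–exclusion the count is 680 − 672 + 84 = 92.

92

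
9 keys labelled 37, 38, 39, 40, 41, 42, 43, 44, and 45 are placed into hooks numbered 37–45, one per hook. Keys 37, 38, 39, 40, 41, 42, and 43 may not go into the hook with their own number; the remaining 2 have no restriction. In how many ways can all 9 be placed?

165016

Let Aᵢ (for 37 ≤ i ≤ 43) be the placements that put key i in its forbidden hook. Any j of these fix j positions, leaving (9−j)! ways to fill the rest, and there are C(7,j) ways to pick which j.
By inclusion–exclusion, the number of valid placements is Σ_{j=0}^{7} (−1)^j C(7,j)·(9−j)!.
Computing: 362880 − 282240 + 105840 − 25200 + 4200 − 504 + 42 − 2 = 165016.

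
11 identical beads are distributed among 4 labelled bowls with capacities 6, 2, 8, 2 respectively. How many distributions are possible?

Without the upper bounds there are C(14,3) = 364 ways to split 11 among 4 bowls.
Subtract solutions that violate a single cap (substitute x_i' = x_i − (cap_i+1)): x_1 ≥ 7 gives C(7,3) = 35; x_2 ≥ 3 gives C(11,3) = 165; x_3 ≥ 9 gives C(5,3) = 10; x_4 ≥ 3 gives C(11,3) = 165. Together 375.
Add back pairs where two caps are both exceeded: 4 + 0 + 4 + 0 + 56 + 0 = 64.
By inclusion–exclusion the count is 364 − 375 + 64 = 53.

53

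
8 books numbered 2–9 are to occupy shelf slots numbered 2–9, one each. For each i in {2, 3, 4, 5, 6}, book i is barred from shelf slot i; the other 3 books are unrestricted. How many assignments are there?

21234

Let Aᵢ (for 2 ≤ i ≤ 6) be the placements that put book i in its forbidden shelf slot. Any j of these fix j positions, leaving (8−j)! ways to fill the rest, and there are C(5,j) ways to pick which j.
By inclusion–exclusion, the number of valid placements is Σ_{j=0}^{5} (−1)^j C(5,j)·(8−j)!.
Computing: 40320 − 25200 + 7200 − 1200 + 120 − 6 = 21234.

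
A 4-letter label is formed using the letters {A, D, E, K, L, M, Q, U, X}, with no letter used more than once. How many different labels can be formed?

3024

With no repetition, fill the 4 letters in order: 9 choices, then 8, down to 6.
9 × 8 × 7 × 6 = 3024.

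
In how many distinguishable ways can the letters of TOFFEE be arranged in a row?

Letter multiplicities in TOFFEE: E×2, F×2, O×1, T×1.
The number of distinct arrangements is 6!/(2!·2!) = 720/4 = 180.

180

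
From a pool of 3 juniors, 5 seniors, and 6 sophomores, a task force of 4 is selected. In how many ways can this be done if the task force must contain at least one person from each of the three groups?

495

Unrestricted: C(14,4) = 1001 ways to pick any 4 of the 14.
Selections missing a whole group: no juniors → C(11,4) = 330; no seniors → C(9,4) = 126; no sophomores → C(8,4) = 70.
Add back selections omitting two groups (i.e. drawn from a single group): C(3,4) + C(5,4) + C(6,4) = 20.
By inclusion–exclusion: 1001 − 526 + 20 = 495.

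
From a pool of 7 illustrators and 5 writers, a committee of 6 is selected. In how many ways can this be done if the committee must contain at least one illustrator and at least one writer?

917

With no constraint there are C(12,6) = 924 possible selections.
Selections missing a whole group: no illustrators → C(5,6) = 0; no writers → C(7,6) = 7.
Both groups omitted at once is impossible, so 924 − 7 = 917.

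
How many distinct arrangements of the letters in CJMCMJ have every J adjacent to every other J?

Treat the 2 copies of J as a single block. The multiset to arrange is then {JJ, C, C, M, M}, 5 items in all.
That gives (5)!/(2!·2!) = 30 arrangements.

30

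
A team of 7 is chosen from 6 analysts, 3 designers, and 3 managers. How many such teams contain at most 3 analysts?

396

Split by how many analysts are chosen (0 through 3).
Sum: C(6,0)·C(6,7) + C(6,1)·C(6,6) + C(6,2)·C(6,5) + C(6,3)·C(6,4) = 0 + 6 + 90 + 300 = 396.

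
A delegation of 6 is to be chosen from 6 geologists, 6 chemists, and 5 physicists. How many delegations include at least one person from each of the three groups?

With no constraint there are C(17,6) = 12376 possible selections.
Subtract selections that omit an entire group: no geologists → C(11,6) = 462; no chemists → C(11,6) = 462; no physicists → C(12,6) = 924.
Add back selections omitting two groups (i.e. drawn from a single group): C(6,6) + C(6,6) + C(5,6) = 2.
By inclusion–exclusion: 12376 − 1848 + 2 = 10530.

10530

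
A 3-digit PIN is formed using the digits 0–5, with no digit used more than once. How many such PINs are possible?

120

Choose and order 3 of the 6 symbols: the first digit has 6 options, the next 5, then 4.
6 × 5 × 4 = 120.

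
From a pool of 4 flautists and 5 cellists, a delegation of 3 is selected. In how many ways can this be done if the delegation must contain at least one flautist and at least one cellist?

70

Unrestricted: C(9,3) = 84 ways to pick any 3 of the 9.
Selections missing a whole group: no flautists → C(5,3) = 10; no cellists → C(4,3) = 4.
Both groups omitted at once is impossible, so 84 − 14 = 70.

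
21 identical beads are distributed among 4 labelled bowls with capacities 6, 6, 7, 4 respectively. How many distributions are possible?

By stars and bars, unrestricted non-negative solutions to x_1+…+x_4 = 21 number C(21+3,3) = 2024.
Subtract solutions that violate a single cap (substitute x_i' = x_i − (cap_i+1)): x_1 ≥ 7 gives C(17,3) = 680; x_2 ≥ 7 gives C(17,3) = 680; x_3 ≥ 8 gives C(16,3) = 560; x_4 ≥ 5 gives C(19,3) = 969. Together 2889.
Add back pairs where two caps are both exceeded: 120 + 84 + 220 + 84 + 220 + 165 = 893.
Subtract triples: 0 + 10 + 4 + 4 = 18.
By inclusion–exclusion the count is 2024 − 2889 + 893 − 18 = 10.

10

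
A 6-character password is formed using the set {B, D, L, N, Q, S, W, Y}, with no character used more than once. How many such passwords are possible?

20160

Choose and order 6 of the 8 symbols: the first character has 8 options, the next 7, and so on down to 3.
That product is 8 × 7 × 6 × 5 × 4 × 3 = 20160.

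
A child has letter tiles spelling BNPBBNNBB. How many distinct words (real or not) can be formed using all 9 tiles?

504

BNPBBNNBB has 9 letters with B appearing 5 times and N appearing 3 times.
The number of distinct arrangements is 9!/(5!·3!) = 362880/720 = 504.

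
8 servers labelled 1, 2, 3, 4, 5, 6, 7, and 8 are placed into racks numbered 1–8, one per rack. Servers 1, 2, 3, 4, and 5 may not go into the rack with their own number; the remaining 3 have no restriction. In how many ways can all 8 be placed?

Let Aᵢ (for 1 ≤ i ≤ 5) be the placements that put server i in its forbidden rack. Any j of these fix j positions, leaving (8−j)! ways to fill the rest, and there are C(5,j) ways to pick which j.
By inclusion–exclusion, the number of valid placements is Σ_{j=0}^{5} (−1)^j C(5,j)·(8−j)!.
Computing: 40320 − 25200 + 7200 − 1200 + 120 − 6 = 21234.

21234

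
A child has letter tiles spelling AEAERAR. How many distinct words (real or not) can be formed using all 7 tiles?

210

AEAERAR has 7 letters with A appearing 3 times, E appearing twice, and R appearing twice.
So there are 7! / (3!·2!·2!) = 210 distinguishable arrangements.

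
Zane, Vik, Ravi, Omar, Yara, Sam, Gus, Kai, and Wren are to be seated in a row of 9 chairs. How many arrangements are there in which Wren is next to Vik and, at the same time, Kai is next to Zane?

Treat {Wren,Vik} as one block (2 orders) and {Kai,Zane} as another (2 orders).
That leaves 7 units to arrange: 2 × 2 × 7! = 4 × 5040 = 20160.

20160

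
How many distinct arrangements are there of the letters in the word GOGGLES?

840

Letter multiplicities in GOGGLES: E×1, G×3, L×1, O×1, S×1.
So there are 7! / (3!) = 840 distinguishable arrangements.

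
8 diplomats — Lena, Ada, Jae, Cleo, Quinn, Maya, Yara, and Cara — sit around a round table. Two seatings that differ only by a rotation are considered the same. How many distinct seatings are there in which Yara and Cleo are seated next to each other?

1440

Glue Yara and Cleo into a block (2 internal orders). Seating 7 units around a circle gives (6)! arrangements.
So 2 × (6)! = 2 × 720 = 1440.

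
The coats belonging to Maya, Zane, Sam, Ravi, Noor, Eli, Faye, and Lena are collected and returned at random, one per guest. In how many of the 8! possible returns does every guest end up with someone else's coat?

Count assignments avoiding every fixed point. For any j of the 8 guests fixed to their own coat, the other 8−j can be arranged in (8−j)! ways.
By inclusion–exclusion this is Σ_{j=0}^{8} (−1)^j C(8,j)·(8−j)!.
Computing: 40320 − 40320 + 20160 − 6720 + 1680 − 336 + 56 − 8 + 1 = 14833.

14833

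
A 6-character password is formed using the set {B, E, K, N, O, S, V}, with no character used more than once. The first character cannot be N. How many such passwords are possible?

The first character has 7−1 = 6 choices (anything except N).
The remaining 5 characters are filled from the other 6 symbols without repetition: 6 × 5 × 4 × 3 × 2 = 720.
Total: 6 × 720 = 4320.

4320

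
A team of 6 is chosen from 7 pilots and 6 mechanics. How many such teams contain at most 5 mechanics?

1715

Split by how many mechanics are chosen (0 through 5).
Sum: C(6,0)·C(7,6) + C(6,1)·C(7,5) + C(6,2)·C(7,4) + C(6,3)·C(7,3) + C(6,4)·C(7,2) + C(6,5)·C(7,1) = 7 + 126 + 525 + 700 + 315 + 42 = 1715.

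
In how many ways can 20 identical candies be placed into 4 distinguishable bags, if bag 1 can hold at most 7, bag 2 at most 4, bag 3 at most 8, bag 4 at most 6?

Without the upper bounds there are C(23,3) = 1771 ways to split 20 among 4 bags.
Subtract solutions that violate a single cap (substitute x_i' = x_i − (cap_i+1)): x_1 ≥ 8 gives C(15,3) = 455; x_2 ≥ 5 gives C(18,3) = 816; x_3 ≥ 9 gives C(14,3) = 364; x_4 ≥ 7 gives C(16,3) = 560. Together 2195.
Add back pairs where two caps are both exceeded: 120 + 20 + 56 + 84 + 165 + 35 = 480.
Subtract triples: 0 + 1 + 0 + 0 = 1.
By inclusion–exclusion the count is 1771 − 2195 + 480 − 1 = 55.

55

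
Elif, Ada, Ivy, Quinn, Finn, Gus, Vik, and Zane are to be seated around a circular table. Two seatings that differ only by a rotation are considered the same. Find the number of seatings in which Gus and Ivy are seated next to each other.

Glue Gus and Ivy into a block (2 internal orders). Seating 7 units around a circle gives (6)! arrangements.
So 2 × (6)! = 2 × 720 = 1440.

1440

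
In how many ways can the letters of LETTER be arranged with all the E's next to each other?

60

Treat the 2 copies of E as a single block. The multiset to arrange is then {EE, L, R, T, T}, 5 items in all.
That gives (5)!/(2!) = 60 arrangements.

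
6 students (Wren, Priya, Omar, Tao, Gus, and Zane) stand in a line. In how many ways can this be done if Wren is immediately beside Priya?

240

Place the 4 others and the Wren-Priya pair as 5 objects in a line; the pair has 2 internal arrangements.
That gives 2 × 5! = 2 × 120 = 240.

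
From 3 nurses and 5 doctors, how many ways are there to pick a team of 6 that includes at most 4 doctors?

25

Split by how many doctors are chosen (0 through 4).
Sum: C(5,0)·C(3,6) + C(5,1)·C(3,5) + C(5,2)·C(3,4) + C(5,3)·C(3,3) + C(5,4)·C(3,2) = 0 + 0 + 0 + 10 + 15 = 25.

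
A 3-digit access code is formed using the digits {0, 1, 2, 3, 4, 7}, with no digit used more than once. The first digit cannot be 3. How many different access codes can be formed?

100

The first digit has 6−1 = 5 choices (anything except 3).
The remaining 2 digits are filled from the other 5 symbols without repetition: 5 × 4 = 20.
Total: 5 × 20 = 100.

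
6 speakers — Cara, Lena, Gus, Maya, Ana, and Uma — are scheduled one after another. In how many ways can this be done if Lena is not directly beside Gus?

480

There are 6! = 720 arrangements in all. If Lena and Gus are adjacent, merging them into one block gives 2·(5)! = 240 arrangements.
So 720 − 240 = 480 arrangements keep them apart.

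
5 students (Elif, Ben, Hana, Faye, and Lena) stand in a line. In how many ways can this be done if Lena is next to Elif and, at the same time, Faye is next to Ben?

Treat {Lena,Elif} as one block (2 orders) and {Faye,Ben} as another (2 orders).
That leaves 3 units to arrange: 2 × 2 × 3! = 4 × 6 = 24.

24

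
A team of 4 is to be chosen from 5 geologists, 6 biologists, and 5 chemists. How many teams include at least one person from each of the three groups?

With no constraint there are C(16,4) = 1820 possible selections.
Selections missing a whole group: no geologists → C(11,4) = 330; no biologists → C(10,4) = 210; no chemists → C(11,4) = 330.
Add back selections omitting two groups (i.e. drawn from a single group): C(5,4) + C(6,4) + C(5,4) = 25.
By inclusion–exclusion: 1820 − 870 + 25 = 975.

975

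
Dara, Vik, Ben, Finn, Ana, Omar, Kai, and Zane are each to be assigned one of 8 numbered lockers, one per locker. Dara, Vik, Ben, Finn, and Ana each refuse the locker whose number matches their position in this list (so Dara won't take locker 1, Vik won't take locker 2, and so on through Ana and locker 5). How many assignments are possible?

Let Aᵢ (for 1 ≤ i ≤ 5) be the placements that put person i in their forbidden locker. Any j of these fix j positions, leaving (8−j)! ways to fill the rest, and there are C(5,j) ways to pick which j.
By inclusion–exclusion, the number of valid placements is Σ_{j=0}^{5} (−1)^j C(5,j)·(8−j)!.
Computing: 40320 − 25200 + 7200 − 1200 + 120 − 6 = 21234.

21234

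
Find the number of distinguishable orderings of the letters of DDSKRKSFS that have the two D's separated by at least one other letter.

Total arrangements of DDSKRKSFS: 9!/(3!·2!·2!) = 15120.
Arrangements with the D's together: treat DD as one letter, giving (8)!/(3!·2!) = 3360.
Hence 15120 − 3360 = 11760.

11760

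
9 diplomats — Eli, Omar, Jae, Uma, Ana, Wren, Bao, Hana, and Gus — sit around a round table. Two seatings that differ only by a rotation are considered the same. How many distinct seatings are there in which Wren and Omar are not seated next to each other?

30240

Without the restriction there are (8)! = 40320 seatings.
Seatings with Wren beside Omar: treat them as a block with 2 internal orders, giving 2 × (7)! = 10080.
Subtracting, 40320 − 10080 = 30240.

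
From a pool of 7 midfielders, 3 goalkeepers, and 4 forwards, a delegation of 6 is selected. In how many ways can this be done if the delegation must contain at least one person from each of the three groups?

2331

Total 6-person selections from all 14: C(14,6) = 3003.
Selections missing a whole group: no midfielders → C(7,6) = 7; no goalkeepers → C(11,6) = 462; no forwards → C(10,6) = 210.
Add back selections omitting two groups (i.e. drawn from a single group): C(7,6) + C(3,6) + C(4,6) = 7.
By inclusion–exclusion: 3003 − 679 + 7 = 2331.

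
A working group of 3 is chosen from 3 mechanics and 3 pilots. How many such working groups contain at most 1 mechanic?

10

Split by how many mechanics are chosen (0 through 1).
Sum: C(3,0)·C(3,3) + C(3,1)·C(3,2) = 1 + 9 = 10.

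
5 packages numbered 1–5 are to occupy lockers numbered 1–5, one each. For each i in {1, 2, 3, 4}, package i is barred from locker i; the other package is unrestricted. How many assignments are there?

Let Aᵢ (for 1 ≤ i ≤ 4) be the placements that put package i in its forbidden locker. Any j of these fix j positions, leaving (5−j)! ways to fill the rest, and there are C(4,j) ways to pick which j.
By inclusion–exclusion, the number of valid placements is Σ_{j=0}^{4} (−1)^j C(4,j)·(5−j)!.
Computing: 120 − 96 + 36 − 8 + 1 = 53.

53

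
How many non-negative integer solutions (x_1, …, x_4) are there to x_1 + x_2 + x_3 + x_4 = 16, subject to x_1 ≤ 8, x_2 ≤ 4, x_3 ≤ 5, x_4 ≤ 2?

19

Without the upper bounds there are C(19,3) = 969 ways to split 16 among 4 variables.
Subtract solutions that violate a single cap (substitute x_i' = x_i − (cap_i+1)): x_1 ≥ 9 gives C(10,3) = 120; x_2 ≥ 5 gives C(14,3) = 364; x_3 ≥ 6 gives C(13,3) = 286; x_4 ≥ 3 gives C(16,3) = 560. Together 1330.
Add back pairs where two caps are both exceeded: 10 + 4 + 35 + 56 + 165 + 120 = 390.
Subtract triples: 0 + 0 + 0 + 10 = 10.
By inclusion–exclusion the count is 969 − 1330 + 390 − 10 = 19.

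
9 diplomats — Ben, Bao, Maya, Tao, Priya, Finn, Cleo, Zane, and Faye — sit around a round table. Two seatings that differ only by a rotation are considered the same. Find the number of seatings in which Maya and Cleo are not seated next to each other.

All circular seatings of 9 people number (8)! = 40320.
Seatings with Maya beside Cleo: treat them as a block with 2 internal orders, giving 2 × (7)! = 10080.
Subtracting, 40320 − 10080 = 30240.

30240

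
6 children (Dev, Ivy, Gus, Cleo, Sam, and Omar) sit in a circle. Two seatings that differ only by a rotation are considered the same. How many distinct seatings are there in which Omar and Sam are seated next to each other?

Treat {Omar, Sam} as one unit (2 internal orders) and seat the resulting 5 units around the table: (4)! circular arrangements.
So 2 × (4)! = 2 × 24 = 48.

48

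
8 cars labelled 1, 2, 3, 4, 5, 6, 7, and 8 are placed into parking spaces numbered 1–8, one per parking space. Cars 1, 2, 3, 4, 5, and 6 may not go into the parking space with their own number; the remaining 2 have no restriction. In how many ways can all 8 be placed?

Let Aᵢ (for 1 ≤ i ≤ 6) be the placements that put car i in its forbidden parking space. Any j of these fix j positions, leaving (8−j)! ways to fill the rest, and there are C(6,j) ways to pick which j.
By inclusion–exclusion, the number of valid placements is Σ_{j=0}^{6} (−1)^j C(6,j)·(8−j)!.
Computing: 40320 − 30240 + 10800 − 2400 + 360 − 36 + 2 = 18806.

18806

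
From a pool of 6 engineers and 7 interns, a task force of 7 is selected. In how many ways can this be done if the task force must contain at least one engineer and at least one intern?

Unrestricted: C(13,7) = 1716 ways to pick any 7 of the 13.
Selections missing a whole group: no engineers → C(7,7) = 1; no interns → C(6,7) = 0.
Both groups omitted at once is impossible, so 1716 − 1 = 1715.

1715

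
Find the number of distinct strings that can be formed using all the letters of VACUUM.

VACUUM has 6 letters with U appearing twice.
The number of distinct arrangements is 6!/(2!) = 720/2 = 360.

360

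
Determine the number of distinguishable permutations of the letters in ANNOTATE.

The 8 letters of ANNOTATE have repeats: A appearing twice, N appearing twice, and T appearing twice.
So there are 8! / (2!·2!·2!) = 5040 distinguishable arrangements.

5040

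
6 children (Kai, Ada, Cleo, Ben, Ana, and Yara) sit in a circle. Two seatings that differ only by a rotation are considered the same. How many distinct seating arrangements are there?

Fix one person's seat to break rotational symmetry; the remaining 5 people can be arranged in (5)! = 120 ways.

120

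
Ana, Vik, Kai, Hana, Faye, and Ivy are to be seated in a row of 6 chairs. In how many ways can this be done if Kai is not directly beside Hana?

Of the 6! = 720 arrangements, those with Kai and Hana adjacent number 2 × 5! = 240 (treat the pair as a block with 2 internal orders).
Complementary counting: 720 − 240 = 480.

480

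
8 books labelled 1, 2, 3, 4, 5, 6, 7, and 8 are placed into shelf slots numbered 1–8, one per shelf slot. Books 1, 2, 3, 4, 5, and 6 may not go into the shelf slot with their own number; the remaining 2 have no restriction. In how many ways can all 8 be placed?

18806

Let Aᵢ (for 1 ≤ i ≤ 6) be the placements that put book i in its forbidden shelf slot. Any j of these fix j positions, leaving (8−j)! ways to fill the rest, and there are C(6,j) ways to pick which j.
By inclusion–exclusion, the number of valid placements is Σ_{j=0}^{6} (−1)^j C(6,j)·(8−j)!.
Computing: 40320 − 30240 + 10800 − 2400 + 360 − 36 + 2 = 18806.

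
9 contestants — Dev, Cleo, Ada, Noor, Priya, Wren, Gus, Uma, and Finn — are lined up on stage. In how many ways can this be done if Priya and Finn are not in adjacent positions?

282240

There are 9! = 362880 arrangements in all. If Priya and Finn are adjacent, merging them into one block gives 2·(8)! = 80640 arrangements.
So 362880 − 80640 = 282240 arrangements keep them apart.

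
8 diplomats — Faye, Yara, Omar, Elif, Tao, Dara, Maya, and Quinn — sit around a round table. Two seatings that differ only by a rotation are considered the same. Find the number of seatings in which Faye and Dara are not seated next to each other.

All circular seatings of 8 people number (7)! = 5040.
Seatings with Faye beside Dara: treat them as a block with 2 internal orders, giving 2 × (6)! = 1440.
Subtracting, 5040 − 1440 = 3600.

3600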